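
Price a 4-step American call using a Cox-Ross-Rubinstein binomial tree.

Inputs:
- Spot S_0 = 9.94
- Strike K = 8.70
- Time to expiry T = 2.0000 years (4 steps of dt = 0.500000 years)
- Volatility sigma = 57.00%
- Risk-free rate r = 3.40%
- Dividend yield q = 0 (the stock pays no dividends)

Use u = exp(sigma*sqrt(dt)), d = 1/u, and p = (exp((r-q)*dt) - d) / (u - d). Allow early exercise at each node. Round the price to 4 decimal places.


Answer: Price = V(0,0) = 3.8160

Derivation:
dt = T/N = 0.500000
u = exp(sigma*sqrt(dt)) = 1.496383; d = 1/u = 0.668278
p = (exp((r-q)*dt) - d) / (u - d) = 0.421284
Discount per step: exp(-r*dt) = 0.983144
Stock lattice S(k, i) with i counting down-moves:
  k=0: S(0,0) = 9.9400
  k=1: S(1,0) = 14.8740; S(1,1) = 6.6427
  k=2: S(2,0) = 22.2573; S(2,1) = 9.9400; S(2,2) = 4.4392
  k=3: S(3,0) = 33.3054; S(3,1) = 14.8740; S(3,2) = 6.6427; S(3,3) = 2.9666
  k=4: S(4,0) = 49.8376; S(4,1) = 22.2573; S(4,2) = 9.9400; S(4,3) = 4.4392; S(4,4) = 1.9825
Terminal payoffs V(N, i) = max(S_T - K, 0):
  V(4,0) = 41.137638; V(4,1) = 13.557271; V(4,2) = 1.240000; V(4,3) = 0.000000; V(4,4) = 0.000000
Backward induction: V(k, i) = exp(-r*dt) * [p * V(k+1, i) + (1-p) * V(k+1, i+1)]; then take max(V_cont, immediate exercise) for American.
  V(3,0) = exp(-r*dt) * [p*41.137638 + (1-p)*13.557271] = 24.752052; exercise = 24.605402; V(3,0) = max -> 24.752052
  V(3,1) = exp(-r*dt) * [p*13.557271 + (1-p)*1.240000] = 6.320697; exercise = 6.174047; V(3,1) = max -> 6.320697
  V(3,2) = exp(-r*dt) * [p*1.240000 + (1-p)*0.000000] = 0.513586; exercise = 0.000000; V(3,2) = max -> 0.513586
  V(3,3) = exp(-r*dt) * [p*0.000000 + (1-p)*0.000000] = 0.000000; exercise = 0.000000; V(3,3) = max -> 0.000000
  V(2,0) = exp(-r*dt) * [p*24.752052 + (1-p)*6.320697] = 13.848099; exercise = 13.557271; V(2,0) = max -> 13.848099
  V(2,1) = exp(-r*dt) * [p*6.320697 + (1-p)*0.513586] = 2.910133; exercise = 1.240000; V(2,1) = max -> 2.910133
  V(2,2) = exp(-r*dt) * [p*0.513586 + (1-p)*0.000000] = 0.212719; exercise = 0.000000; V(2,2) = max -> 0.212719
  V(1,0) = exp(-r*dt) * [p*13.848099 + (1-p)*2.910133] = 7.391394; exercise = 6.174047; V(1,0) = max -> 7.391394
  V(1,1) = exp(-r*dt) * [p*2.910133 + (1-p)*0.212719] = 1.326355; exercise = 0.000000; V(1,1) = max -> 1.326355
  V(0,0) = exp(-r*dt) * [p*7.391394 + (1-p)*1.326355] = 3.816031; exercise = 1.240000; V(0,0) = max -> 3.816031


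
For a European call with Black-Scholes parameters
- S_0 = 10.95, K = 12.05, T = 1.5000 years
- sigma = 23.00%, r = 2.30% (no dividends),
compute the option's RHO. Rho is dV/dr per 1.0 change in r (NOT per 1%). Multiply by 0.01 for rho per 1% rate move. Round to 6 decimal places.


Answer: Rho = 6.288065

Derivation:
d1 = -0.0765029027; d2 = -0.3581942231
phi(d1) = 0.3977765433; exp(-qT) = 1.0000000000; exp(-rT) = 0.9660883397
N(d2) = 0.3600989851
Rho = K*T*exp(-rT)*N(d2) = 12.0500 * 1.5000 * 0.9660883397 * 0.3600989851 = 6.288065


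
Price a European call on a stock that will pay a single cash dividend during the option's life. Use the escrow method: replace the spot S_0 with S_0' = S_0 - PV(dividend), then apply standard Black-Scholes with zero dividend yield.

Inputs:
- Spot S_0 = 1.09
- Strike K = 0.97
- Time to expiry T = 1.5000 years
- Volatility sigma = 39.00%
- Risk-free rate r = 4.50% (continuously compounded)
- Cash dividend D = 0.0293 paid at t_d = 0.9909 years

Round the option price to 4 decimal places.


Answer: Price = 0.2733

Derivation:
PV(D) = D * exp(-r * t_d) = 0.0293 * 0.95638904 = 0.02802220
S_0' = S_0 - PV(D) = 1.0900 - 0.02802220 = 1.06197780
d1 = (ln(S_0'/K) + (r + sigma^2/2)*T) / (sigma*sqrt(T)) = 0.56980413
d2 = d1 - sigma*sqrt(T) = 0.09215363
exp(-rT) = 0.93472772
N(d1) = 0.71559472; N(d2) = 0.53671201
C = S_0' * N(d1) - K * exp(-rT) * N(d2) = 1.06197780 * 0.71559472 - 0.9700 * 0.93472772 * 0.53671201 = 0.2733


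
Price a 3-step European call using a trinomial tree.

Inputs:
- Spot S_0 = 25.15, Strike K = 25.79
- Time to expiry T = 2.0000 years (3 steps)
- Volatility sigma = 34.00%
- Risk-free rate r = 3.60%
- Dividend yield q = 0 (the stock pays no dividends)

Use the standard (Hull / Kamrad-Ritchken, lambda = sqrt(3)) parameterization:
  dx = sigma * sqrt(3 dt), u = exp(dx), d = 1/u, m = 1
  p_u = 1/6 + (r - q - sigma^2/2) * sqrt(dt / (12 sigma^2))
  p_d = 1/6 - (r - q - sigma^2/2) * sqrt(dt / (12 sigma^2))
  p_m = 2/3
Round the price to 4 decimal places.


dt = T/N = 0.666667; dx = sigma*sqrt(3*dt) = 0.480833
u = exp(dx) = 1.617421; d = 1/u = 0.618268
p_u = 0.151554, p_m = 0.666667, p_d = 0.181779
Discount per step: exp(-r*dt) = 0.976286
Stock lattice S(k, j) with j the centered position index:
  k=0: S(0,+0) = 25.1500
  k=1: S(1,-1) = 15.5495; S(1,+0) = 25.1500; S(1,+1) = 40.6781
  k=2: S(2,-2) = 9.6137; S(2,-1) = 15.5495; S(2,+0) = 25.1500; S(2,+1) = 40.6781; S(2,+2) = 65.7936
  k=3: S(3,-3) = 5.9439; S(3,-2) = 9.6137; S(3,-1) = 15.5495; S(3,+0) = 25.1500; S(3,+1) = 40.6781; S(3,+2) = 65.7936; S(3,+3) = 106.4160
Terminal payoffs V(N, j) = max(S_T - K, 0):
  V(3,-3) = 0.000000; V(3,-2) = 0.000000; V(3,-1) = 0.000000; V(3,+0) = 0.000000; V(3,+1) = 14.888126; V(3,+2) = 40.003636; V(3,+3) = 80.625978
Backward induction: V(k, j) = exp(-r*dt) * [p_u * V(k+1, j+1) + p_m * V(k+1, j) + p_d * V(k+1, j-1)]
  V(2,-2) = exp(-r*dt) * [p_u*0.000000 + p_m*0.000000 + p_d*0.000000] = 0.000000
  V(2,-1) = exp(-r*dt) * [p_u*0.000000 + p_m*0.000000 + p_d*0.000000] = 0.000000
  V(2,+0) = exp(-r*dt) * [p_u*14.888126 + p_m*0.000000 + p_d*0.000000] = 2.202847
  V(2,+1) = exp(-r*dt) * [p_u*40.003636 + p_m*14.888126 + p_d*0.000000] = 15.608981
  V(2,+2) = exp(-r*dt) * [p_u*80.625978 + p_m*40.003636 + p_d*14.888126] = 40.608246
  V(1,-1) = exp(-r*dt) * [p_u*2.202847 + p_m*0.000000 + p_d*0.000000] = 0.325933
  V(1,+0) = exp(-r*dt) * [p_u*15.608981 + p_m*2.202847 + p_d*0.000000] = 3.743244
  V(1,+1) = exp(-r*dt) * [p_u*40.608246 + p_m*15.608981 + p_d*2.202847] = 16.558549
  V(0,+0) = exp(-r*dt) * [p_u*16.558549 + p_m*3.743244 + p_d*0.325933] = 4.944163

Answer: Price = V(0,0) = 4.9442


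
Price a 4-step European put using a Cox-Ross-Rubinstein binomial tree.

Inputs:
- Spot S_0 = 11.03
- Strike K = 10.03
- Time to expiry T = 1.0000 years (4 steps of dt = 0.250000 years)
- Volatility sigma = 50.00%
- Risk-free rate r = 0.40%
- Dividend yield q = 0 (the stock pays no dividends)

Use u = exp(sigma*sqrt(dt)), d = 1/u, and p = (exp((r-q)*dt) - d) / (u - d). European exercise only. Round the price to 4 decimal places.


Answer: Price = V(0,0) = 1.6147

Derivation:
dt = T/N = 0.250000
u = exp(sigma*sqrt(dt)) = 1.284025; d = 1/u = 0.778801
p = (exp((r-q)*dt) - d) / (u - d) = 0.439804
Discount per step: exp(-r*dt) = 0.999000
Stock lattice S(k, i) with i counting down-moves:
  k=0: S(0,0) = 11.0300
  k=1: S(1,0) = 14.1628; S(1,1) = 8.5902
  k=2: S(2,0) = 18.1854; S(2,1) = 11.0300; S(2,2) = 6.6900
  k=3: S(3,0) = 23.3505; S(3,1) = 14.1628; S(3,2) = 8.5902; S(3,3) = 5.2102
  k=4: S(4,0) = 29.9826; S(4,1) = 18.1854; S(4,2) = 11.0300; S(4,3) = 6.6900; S(4,4) = 4.0577
Terminal payoffs V(N, i) = max(K - S_T, 0):
  V(4,0) = 0.000000; V(4,1) = 0.000000; V(4,2) = 0.000000; V(4,3) = 3.339967; V(4,4) = 5.972290
Backward induction: V(k, i) = exp(-r*dt) * [p * V(k+1, i) + (1-p) * V(k+1, i+1)].
  V(3,0) = exp(-r*dt) * [p*0.000000 + (1-p)*0.000000] = 0.000000
  V(3,1) = exp(-r*dt) * [p*0.000000 + (1-p)*0.000000] = 0.000000
  V(3,2) = exp(-r*dt) * [p*0.000000 + (1-p)*3.339967] = 1.869167
  V(3,3) = exp(-r*dt) * [p*3.339967 + (1-p)*5.972290] = 4.809772
  V(2,0) = exp(-r*dt) * [p*0.000000 + (1-p)*0.000000] = 0.000000
  V(2,1) = exp(-r*dt) * [p*0.000000 + (1-p)*1.869167] = 1.046053
  V(2,2) = exp(-r*dt) * [p*1.869167 + (1-p)*4.809772] = 3.512968
  V(1,0) = exp(-r*dt) * [p*0.000000 + (1-p)*1.046053] = 0.585409
  V(1,1) = exp(-r*dt) * [p*1.046053 + (1-p)*3.512968] = 2.425583
  V(0,0) = exp(-r*dt) * [p*0.585409 + (1-p)*2.425583] = 1.614652


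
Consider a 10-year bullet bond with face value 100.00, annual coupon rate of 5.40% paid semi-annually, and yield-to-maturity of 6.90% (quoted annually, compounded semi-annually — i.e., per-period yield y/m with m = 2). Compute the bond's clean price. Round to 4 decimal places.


Coupon per period c = face * coupon_rate / m = 2.700000
Periods per year m = 2; per-period yield y/m = 0.034500
Number of cashflows N = 20
Cashflows (t years, CF_t, discount factor 1/(1+y/m)^(m*t), PV):
  t = 0.5000: CF_t = 2.700000, DF = 0.966651, PV = 2.609957
  t = 1.0000: CF_t = 2.700000, DF = 0.934413, PV = 2.522916
  t = 1.5000: CF_t = 2.700000, DF = 0.903251, PV = 2.438778
  t = 2.0000: CF_t = 2.700000, DF = 0.873128, PV = 2.357446
  t = 2.5000: CF_t = 2.700000, DF = 0.844010, PV = 2.278827
  t = 3.0000: CF_t = 2.700000, DF = 0.815863, PV = 2.202829
  t = 3.5000: CF_t = 2.700000, DF = 0.788654, PV = 2.129366
  t = 4.0000: CF_t = 2.700000, DF = 0.762353, PV = 2.058353
  t = 4.5000: CF_t = 2.700000, DF = 0.736929, PV = 1.989708
  t = 5.0000: CF_t = 2.700000, DF = 0.712353, PV = 1.923352
  t = 5.5000: CF_t = 2.700000, DF = 0.688596, PV = 1.859209
  t = 6.0000: CF_t = 2.700000, DF = 0.665632, PV = 1.797206
  t = 6.5000: CF_t = 2.700000, DF = 0.643433, PV = 1.737270
  t = 7.0000: CF_t = 2.700000, DF = 0.621975, PV = 1.679333
  t = 7.5000: CF_t = 2.700000, DF = 0.601233, PV = 1.623328
  t = 8.0000: CF_t = 2.700000, DF = 0.581182, PV = 1.569191
  t = 8.5000: CF_t = 2.700000, DF = 0.561800, PV = 1.516859
  t = 9.0000: CF_t = 2.700000, DF = 0.543064, PV = 1.466273
  t = 9.5000: CF_t = 2.700000, DF = 0.524953, PV = 1.417374
  t = 10.0000: CF_t = 102.700000, DF = 0.507446, PV = 52.114736
Price P = sum_t PV_t = 89.292311

Answer: Price = 89.2923


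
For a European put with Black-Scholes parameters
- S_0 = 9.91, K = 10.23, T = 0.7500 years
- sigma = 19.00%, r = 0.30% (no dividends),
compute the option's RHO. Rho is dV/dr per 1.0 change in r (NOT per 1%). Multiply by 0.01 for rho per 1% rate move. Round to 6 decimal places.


Answer: Rho = -4.617945

Derivation:
d1 = -0.0971937674; d2 = -0.2617385942
phi(d1) = 0.3970623938; exp(-qT) = 1.0000000000; exp(-rT) = 0.9977525294
N(-d2) = 0.6032385082
Rho = -K*T*exp(-rT)*N(-d2) = -10.2300 * 0.7500 * 0.9977525294 * 0.6032385082 = -4.617945


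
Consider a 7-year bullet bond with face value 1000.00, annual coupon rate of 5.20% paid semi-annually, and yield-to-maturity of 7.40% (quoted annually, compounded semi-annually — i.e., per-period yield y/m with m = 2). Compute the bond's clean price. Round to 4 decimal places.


Coupon per period c = face * coupon_rate / m = 26.000000
Periods per year m = 2; per-period yield y/m = 0.037000
Number of cashflows N = 14
Cashflows (t years, CF_t, discount factor 1/(1+y/m)^(m*t), PV):
  t = 0.5000: CF_t = 26.000000, DF = 0.964320, PV = 25.072324
  t = 1.0000: CF_t = 26.000000, DF = 0.929913, PV = 24.177747
  t = 1.5000: CF_t = 26.000000, DF = 0.896734, PV = 23.315089
  t = 2.0000: CF_t = 26.000000, DF = 0.864739, PV = 22.483210
  t = 2.5000: CF_t = 26.000000, DF = 0.833885, PV = 21.681013
  t = 3.0000: CF_t = 26.000000, DF = 0.804132, PV = 20.907438
  t = 3.5000: CF_t = 26.000000, DF = 0.775441, PV = 20.161463
  t = 4.0000: CF_t = 26.000000, DF = 0.747773, PV = 19.442106
  t = 4.5000: CF_t = 26.000000, DF = 0.721093, PV = 18.748414
  t = 5.0000: CF_t = 26.000000, DF = 0.695364, PV = 18.079474
  t = 5.5000: CF_t = 26.000000, DF = 0.670554, PV = 17.434401
  t = 6.0000: CF_t = 26.000000, DF = 0.646629, PV = 16.812344
  t = 6.5000: CF_t = 26.000000, DF = 0.623557, PV = 16.212482
  t = 7.0000: CF_t = 1026.000000, DF = 0.601309, PV = 616.942617
Price P = sum_t PV_t = 881.470122

Answer: Price = 881.4701


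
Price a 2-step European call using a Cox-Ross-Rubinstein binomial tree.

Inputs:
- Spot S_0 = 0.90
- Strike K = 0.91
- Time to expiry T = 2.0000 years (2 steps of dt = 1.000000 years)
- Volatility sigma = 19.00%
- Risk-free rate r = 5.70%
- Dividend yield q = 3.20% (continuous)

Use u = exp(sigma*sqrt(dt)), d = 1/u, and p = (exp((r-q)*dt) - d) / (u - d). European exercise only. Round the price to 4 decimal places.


dt = T/N = 1.000000
u = exp(sigma*sqrt(dt)) = 1.209250; d = 1/u = 0.826959
p = (exp((r-q)*dt) - d) / (u - d) = 0.518862
Discount per step: exp(-r*dt) = 0.944594
Stock lattice S(k, i) with i counting down-moves:
  k=0: S(0,0) = 0.9000
  k=1: S(1,0) = 1.0883; S(1,1) = 0.7443
  k=2: S(2,0) = 1.3161; S(2,1) = 0.9000; S(2,2) = 0.6155
Terminal payoffs V(N, i) = max(S_T - K, 0):
  V(2,0) = 0.406056; V(2,1) = 0.000000; V(2,2) = 0.000000
Backward induction: V(k, i) = exp(-r*dt) * [p * V(k+1, i) + (1-p) * V(k+1, i+1)].
  V(1,0) = exp(-r*dt) * [p*0.406056 + (1-p)*0.000000] = 0.199014
  V(1,1) = exp(-r*dt) * [p*0.000000 + (1-p)*0.000000] = 0.000000
  V(0,0) = exp(-r*dt) * [p*0.199014 + (1-p)*0.000000] = 0.097539

Answer: Price = V(0,0) = 0.0975


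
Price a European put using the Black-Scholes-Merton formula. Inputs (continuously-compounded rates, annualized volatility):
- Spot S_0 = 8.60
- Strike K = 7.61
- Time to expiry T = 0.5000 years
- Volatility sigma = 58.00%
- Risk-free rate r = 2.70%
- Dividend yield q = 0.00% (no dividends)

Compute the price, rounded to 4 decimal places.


Answer: Price = 0.8325

Derivation:
d1 = (ln(S/K) + (r - q + 0.5*sigma^2) * T) / (sigma * sqrt(T)) = 0.53617964
d2 = d1 - sigma * sqrt(T) = 0.12605771
exp(-rT) = 0.98659072; exp(-qT) = 1.00000000
P = K * exp(-rT) * N(-d2) - S_0 * exp(-qT) * N(-d1)
N(-d1) = 0.29591720; N(-d2) = 0.44984312
P = 7.6100 * 0.98659072 * 0.44984312 - 8.6000 * 1.00000000 * 0.29591720 = 0.8325


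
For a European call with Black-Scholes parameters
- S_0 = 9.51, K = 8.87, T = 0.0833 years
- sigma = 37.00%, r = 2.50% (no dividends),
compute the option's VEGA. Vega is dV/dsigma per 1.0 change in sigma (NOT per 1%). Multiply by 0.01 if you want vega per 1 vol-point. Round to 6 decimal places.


Answer: Vega = 0.841746

Derivation:
d1 = 0.7252982472; d2 = 0.6185098115
phi(d1) = 0.3066748213; exp(-qT) = 1.0000000000; exp(-rT) = 0.9979196669
Vega = S * exp(-qT) * phi(d1) * sqrt(T) = 9.5100 * 1.0000000000 * 0.3066748213 * 0.2886173938 = 0.841746


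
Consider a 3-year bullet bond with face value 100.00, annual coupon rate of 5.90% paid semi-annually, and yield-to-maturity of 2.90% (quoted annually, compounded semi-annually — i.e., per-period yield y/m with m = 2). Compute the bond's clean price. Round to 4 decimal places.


Coupon per period c = face * coupon_rate / m = 2.950000
Periods per year m = 2; per-period yield y/m = 0.014500
Number of cashflows N = 6
Cashflows (t years, CF_t, discount factor 1/(1+y/m)^(m*t), PV):
  t = 0.5000: CF_t = 2.950000, DF = 0.985707, PV = 2.907836
  t = 1.0000: CF_t = 2.950000, DF = 0.971619, PV = 2.866275
  t = 1.5000: CF_t = 2.950000, DF = 0.957732, PV = 2.825308
  t = 2.0000: CF_t = 2.950000, DF = 0.944043, PV = 2.784927
  t = 2.5000: CF_t = 2.950000, DF = 0.930550, PV = 2.745123
  t = 3.0000: CF_t = 102.950000, DF = 0.917250, PV = 94.430881
Price P = sum_t PV_t = 108.560351

Answer: Price = 108.5604


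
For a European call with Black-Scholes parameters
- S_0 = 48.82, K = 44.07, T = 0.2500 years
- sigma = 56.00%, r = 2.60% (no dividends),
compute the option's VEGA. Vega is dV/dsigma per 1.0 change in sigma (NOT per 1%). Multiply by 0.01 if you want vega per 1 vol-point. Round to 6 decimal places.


d1 = 0.5287885218; d2 = 0.2487885218
phi(d1) = 0.3468901279; exp(-qT) = 1.0000000000; exp(-rT) = 0.9935210793
Vega = S * exp(-qT) * phi(d1) * sqrt(T) = 48.8200 * 1.0000000000 * 0.3468901279 * 0.5000000000 = 8.467588

Answer: Vega = 8.467588


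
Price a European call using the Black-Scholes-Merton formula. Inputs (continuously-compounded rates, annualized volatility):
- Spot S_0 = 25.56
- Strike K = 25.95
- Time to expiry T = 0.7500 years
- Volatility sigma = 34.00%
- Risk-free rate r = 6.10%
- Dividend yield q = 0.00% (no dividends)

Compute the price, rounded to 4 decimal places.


d1 = (ln(S/K) + (r - q + 0.5*sigma^2) * T) / (sigma * sqrt(T)) = 0.25117121
d2 = d1 - sigma * sqrt(T) = -0.04327743
exp(-rT) = 0.95528075; exp(-qT) = 1.00000000
C = S_0 * exp(-qT) * N(d1) - K * exp(-rT) * N(d2)
N(d1) = 0.59915913; N(d2) = 0.48274019
C = 25.5600 * 1.00000000 * 0.59915913 - 25.9500 * 0.95528075 * 0.48274019 = 3.3476

Answer: Price = 3.3476


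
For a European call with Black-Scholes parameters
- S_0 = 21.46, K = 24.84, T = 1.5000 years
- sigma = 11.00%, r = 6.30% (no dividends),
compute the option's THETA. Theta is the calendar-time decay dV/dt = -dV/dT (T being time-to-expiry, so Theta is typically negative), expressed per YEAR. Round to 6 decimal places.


Answer: Theta = -0.829489

Derivation:
d1 = -0.3168713364; d2 = -0.4515932723
phi(d1) = 0.3794083341; exp(-qT) = 1.0000000000; exp(-rT) = 0.9098277346
Theta = -S*exp(-qT)*phi(d1)*sigma/(2*sqrt(T)) - r*K*exp(-rT)*N(d2) + q*S*exp(-qT)*N(d1)
N(d1) = 0.3756706162; N(d2) = 0.3257810088; sqrt(T) = 1.2247448714
Term 1 = -21.4600 * 1.0000000000 * 0.3794083341 * 0.1100 / (2 * 1.2247448714) = -0.3656399526
Term 2 = -0.0630 * 24.8400 * 0.9098277346 * 0.3257810088 = -0.4638494823
Term 3 = 0 (no dividend yield, q = 0)
Theta = -0.3656399526 + (-0.4638494823) + (0.0000000000) = -0.829489


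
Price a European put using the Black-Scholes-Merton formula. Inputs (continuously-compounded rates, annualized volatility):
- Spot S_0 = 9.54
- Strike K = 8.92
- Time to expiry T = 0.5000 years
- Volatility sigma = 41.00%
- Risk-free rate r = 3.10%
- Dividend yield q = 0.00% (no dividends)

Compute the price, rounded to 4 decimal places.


d1 = (ln(S/K) + (r - q + 0.5*sigma^2) * T) / (sigma * sqrt(T)) = 0.43020562
d2 = d1 - sigma * sqrt(T) = 0.14029184
exp(-rT) = 0.98461951; exp(-qT) = 1.00000000
P = K * exp(-rT) * N(-d2) - S_0 * exp(-qT) * N(-d1)
N(-d1) = 0.33352304; N(-d2) = 0.44421470
P = 8.9200 * 0.98461951 * 0.44421470 - 9.5400 * 1.00000000 * 0.33352304 = 0.7196

Answer: Price = 0.7196


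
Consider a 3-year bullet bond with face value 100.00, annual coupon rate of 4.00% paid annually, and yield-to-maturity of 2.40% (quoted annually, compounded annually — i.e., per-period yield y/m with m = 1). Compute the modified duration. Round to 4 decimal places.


Answer: Modified duration = 2.8211

Derivation:
Coupon per period c = face * coupon_rate / m = 4.000000
Periods per year m = 1; per-period yield y/m = 0.024000
Number of cashflows N = 3
Cashflows (t years, CF_t, discount factor 1/(1+y/m)^(m*t), PV):
  t = 1.0000: CF_t = 4.000000, DF = 0.976562, PV = 3.906250
  t = 2.0000: CF_t = 4.000000, DF = 0.953674, PV = 3.814697
  t = 3.0000: CF_t = 104.000000, DF = 0.931323, PV = 96.857548
Price P = sum_t PV_t = 104.578495
First compute Macaulay numerator sum_t t * PV_t:
  t * PV_t at t = 1.0000: 3.906250
  t * PV_t at t = 2.0000: 7.629395
  t * PV_t at t = 3.0000: 290.572643
Macaulay duration D = 302.108288 / 104.578495 = 2.888818
Modified duration = D / (1 + y/m) = 2.888818 / (1 + 0.024000) = 2.821112


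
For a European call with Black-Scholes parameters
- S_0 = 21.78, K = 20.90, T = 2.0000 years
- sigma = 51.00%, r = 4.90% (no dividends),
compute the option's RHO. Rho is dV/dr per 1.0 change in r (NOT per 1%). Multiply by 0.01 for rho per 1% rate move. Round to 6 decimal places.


d1 = 0.5536825765; d2 = -0.1675663403
phi(d1) = 0.3422476330; exp(-qT) = 1.0000000000; exp(-rT) = 0.9066489038
N(d2) = 0.4334622266
Rho = K*T*exp(-rT)*N(d2) = 20.9000 * 2.0000 * 0.9066489038 * 0.4334622266 = 16.427319

Answer: Rho = 16.427319


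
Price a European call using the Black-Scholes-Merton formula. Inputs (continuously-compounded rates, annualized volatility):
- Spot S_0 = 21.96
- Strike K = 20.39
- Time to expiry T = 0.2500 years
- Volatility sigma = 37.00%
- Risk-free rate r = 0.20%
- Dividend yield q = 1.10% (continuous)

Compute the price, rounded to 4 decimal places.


d1 = (ln(S/K) + (r - q + 0.5*sigma^2) * T) / (sigma * sqrt(T)) = 0.48130017
d2 = d1 - sigma * sqrt(T) = 0.29630017
exp(-rT) = 0.99950012; exp(-qT) = 0.99725378
C = S_0 * exp(-qT) * N(d1) - K * exp(-rT) * N(d2)
N(d1) = 0.68484841; N(d2) = 0.61649957
C = 21.9600 * 0.99725378 * 0.68484841 - 20.3900 * 0.99950012 * 0.61649957 = 2.4338

Answer: Price = 2.4338


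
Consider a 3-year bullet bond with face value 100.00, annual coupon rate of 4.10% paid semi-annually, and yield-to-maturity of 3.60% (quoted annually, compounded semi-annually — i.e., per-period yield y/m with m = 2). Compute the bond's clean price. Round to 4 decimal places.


Coupon per period c = face * coupon_rate / m = 2.050000
Periods per year m = 2; per-period yield y/m = 0.018000
Number of cashflows N = 6
Cashflows (t years, CF_t, discount factor 1/(1+y/m)^(m*t), PV):
  t = 0.5000: CF_t = 2.050000, DF = 0.982318, PV = 2.013752
  t = 1.0000: CF_t = 2.050000, DF = 0.964949, PV = 1.978146
  t = 1.5000: CF_t = 2.050000, DF = 0.947887, PV = 1.943169
  t = 2.0000: CF_t = 2.050000, DF = 0.931127, PV = 1.908810
  t = 2.5000: CF_t = 2.050000, DF = 0.914663, PV = 1.875059
  t = 3.0000: CF_t = 102.050000, DF = 0.898490, PV = 91.690922
Price P = sum_t PV_t = 101.409859

Answer: Price = 101.4099


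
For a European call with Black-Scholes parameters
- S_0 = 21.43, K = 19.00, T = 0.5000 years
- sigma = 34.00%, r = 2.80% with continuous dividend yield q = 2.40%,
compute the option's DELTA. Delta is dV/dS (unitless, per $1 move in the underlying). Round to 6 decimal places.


d1 = 0.6291288352; d2 = 0.3887125296
phi(d1) = 0.3273124437; exp(-qT) = 0.9880717129; exp(-rT) = 0.9860975443
N(d1) = 0.7353676430
Delta = exp(-qT) * N(d1) = 0.9880717129 * 0.7353676430 = 0.726596

Answer: Delta = 0.726596


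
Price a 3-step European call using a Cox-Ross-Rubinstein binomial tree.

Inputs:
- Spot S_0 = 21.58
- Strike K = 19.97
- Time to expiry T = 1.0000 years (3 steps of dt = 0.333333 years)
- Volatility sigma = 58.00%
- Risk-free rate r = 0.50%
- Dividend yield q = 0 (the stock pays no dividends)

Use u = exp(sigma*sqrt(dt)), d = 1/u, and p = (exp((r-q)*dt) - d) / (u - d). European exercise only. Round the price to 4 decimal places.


Answer: Price = V(0,0) = 5.9703

Derivation:
dt = T/N = 0.333333
u = exp(sigma*sqrt(dt)) = 1.397749; d = 1/u = 0.715436
p = (exp((r-q)*dt) - d) / (u - d) = 0.419503
Discount per step: exp(-r*dt) = 0.998335
Stock lattice S(k, i) with i counting down-moves:
  k=0: S(0,0) = 21.5800
  k=1: S(1,0) = 30.1634; S(1,1) = 15.4391
  k=2: S(2,0) = 42.1609; S(2,1) = 21.5800; S(2,2) = 11.0457
  k=3: S(3,0) = 58.9304; S(3,1) = 30.1634; S(3,2) = 15.4391; S(3,3) = 7.9025
Terminal payoffs V(N, i) = max(S_T - K, 0):
  V(3,0) = 38.960361; V(3,1) = 10.193426; V(3,2) = 0.000000; V(3,3) = 0.000000
Backward induction: V(k, i) = exp(-r*dt) * [p * V(k+1, i) + (1-p) * V(k+1, i+1)].
  V(2,0) = exp(-r*dt) * [p*38.960361 + (1-p)*10.193426] = 22.224156
  V(2,1) = exp(-r*dt) * [p*10.193426 + (1-p)*0.000000] = 4.269047
  V(2,2) = exp(-r*dt) * [p*0.000000 + (1-p)*0.000000] = 0.000000
  V(1,0) = exp(-r*dt) * [p*22.224156 + (1-p)*4.269047] = 11.781608
  V(1,1) = exp(-r*dt) * [p*4.269047 + (1-p)*0.000000] = 1.787894
  V(0,0) = exp(-r*dt) * [p*11.781608 + (1-p)*1.787894] = 5.970323


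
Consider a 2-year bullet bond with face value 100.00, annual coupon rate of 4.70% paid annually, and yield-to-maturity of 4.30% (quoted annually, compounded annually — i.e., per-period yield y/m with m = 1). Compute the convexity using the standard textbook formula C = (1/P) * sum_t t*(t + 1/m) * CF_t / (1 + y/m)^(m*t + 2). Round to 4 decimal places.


Coupon per period c = face * coupon_rate / m = 4.700000
Periods per year m = 1; per-period yield y/m = 0.043000
Number of cashflows N = 2
Cashflows (t years, CF_t, discount factor 1/(1+y/m)^(m*t), PV):
  t = 1.0000: CF_t = 4.700000, DF = 0.958773, PV = 4.506232
  t = 2.0000: CF_t = 104.700000, DF = 0.919245, PV = 96.244975
Price P = sum_t PV_t = 100.751207
Convexity numerator sum_t t*(t + 1/m) * CF_t / (1+y/m)^(m*t + 2):
  t = 1.0000: term = 8.284665
  t = 2.0000: term = 530.836404
Convexity = (1/P) * sum = 539.121068 / 100.751207 = 5.351013

Answer: Convexity = 5.3510


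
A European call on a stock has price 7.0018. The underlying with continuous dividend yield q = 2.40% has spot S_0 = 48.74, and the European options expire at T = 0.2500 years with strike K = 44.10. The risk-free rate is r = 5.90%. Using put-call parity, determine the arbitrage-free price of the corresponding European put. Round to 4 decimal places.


Put-call parity: C - P = S_0 * exp(-qT) - K * exp(-rT).
S_0 * exp(-qT) = 48.7400 * 0.99401796 = 48.44843557
K * exp(-rT) = 44.1000 * 0.98535825 = 43.45429875
P = C - S*exp(-qT) + K*exp(-rT)
P = 7.0018 - 48.44843557 + 43.45429875 = 2.0077

Answer: Put price = 2.0077


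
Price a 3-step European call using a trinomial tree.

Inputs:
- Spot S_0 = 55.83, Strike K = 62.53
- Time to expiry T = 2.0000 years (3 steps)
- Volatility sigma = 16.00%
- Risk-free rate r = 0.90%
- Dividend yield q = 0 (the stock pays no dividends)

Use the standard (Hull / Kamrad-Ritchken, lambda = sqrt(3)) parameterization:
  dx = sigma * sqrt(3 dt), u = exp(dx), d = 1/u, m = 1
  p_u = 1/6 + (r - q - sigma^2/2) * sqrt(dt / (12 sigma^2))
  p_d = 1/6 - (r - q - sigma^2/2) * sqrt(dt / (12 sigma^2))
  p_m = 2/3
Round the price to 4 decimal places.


Answer: Price = V(0,0) = 3.1574

Derivation:
dt = T/N = 0.666667; dx = sigma*sqrt(3*dt) = 0.226274
u = exp(dx) = 1.253919; d = 1/u = 0.797499
p_u = 0.161069, p_m = 0.666667, p_d = 0.172265
Discount per step: exp(-r*dt) = 0.994018
Stock lattice S(k, j) with j the centered position index:
  k=0: S(0,+0) = 55.8300
  k=1: S(1,-1) = 44.5244; S(1,+0) = 55.8300; S(1,+1) = 70.0063
  k=2: S(2,-2) = 35.5082; S(2,-1) = 44.5244; S(2,+0) = 55.8300; S(2,+1) = 70.0063; S(2,+2) = 87.7823
  k=3: S(3,-3) = 28.3178; S(3,-2) = 35.5082; S(3,-1) = 44.5244; S(3,+0) = 55.8300; S(3,+1) = 70.0063; S(3,+2) = 87.7823; S(3,+3) = 110.0719
Terminal payoffs V(N, j) = max(S_T - K, 0):
  V(3,-3) = 0.000000; V(3,-2) = 0.000000; V(3,-1) = 0.000000; V(3,+0) = 0.000000; V(3,+1) = 7.476320; V(3,+2) = 25.252284; V(3,+3) = 47.541909
Backward induction: V(k, j) = exp(-r*dt) * [p_u * V(k+1, j+1) + p_m * V(k+1, j) + p_d * V(k+1, j-1)]
  V(2,-2) = exp(-r*dt) * [p_u*0.000000 + p_m*0.000000 + p_d*0.000000] = 0.000000
  V(2,-1) = exp(-r*dt) * [p_u*0.000000 + p_m*0.000000 + p_d*0.000000] = 0.000000
  V(2,+0) = exp(-r*dt) * [p_u*7.476320 + p_m*0.000000 + p_d*0.000000] = 1.196998
  V(2,+1) = exp(-r*dt) * [p_u*25.252284 + p_m*7.476320 + p_d*0.000000] = 8.997420
  V(2,+2) = exp(-r*dt) * [p_u*47.541909 + p_m*25.252284 + p_d*7.476320] = 25.626058
  V(1,-1) = exp(-r*dt) * [p_u*1.196998 + p_m*0.000000 + p_d*0.000000] = 0.191646
  V(1,+0) = exp(-r*dt) * [p_u*8.997420 + p_m*1.196998 + p_d*0.000000] = 2.233759
  V(1,+1) = exp(-r*dt) * [p_u*25.626058 + p_m*8.997420 + p_d*1.196998] = 10.270231
  V(0,+0) = exp(-r*dt) * [p_u*10.270231 + p_m*2.233759 + p_d*0.191646] = 3.157398


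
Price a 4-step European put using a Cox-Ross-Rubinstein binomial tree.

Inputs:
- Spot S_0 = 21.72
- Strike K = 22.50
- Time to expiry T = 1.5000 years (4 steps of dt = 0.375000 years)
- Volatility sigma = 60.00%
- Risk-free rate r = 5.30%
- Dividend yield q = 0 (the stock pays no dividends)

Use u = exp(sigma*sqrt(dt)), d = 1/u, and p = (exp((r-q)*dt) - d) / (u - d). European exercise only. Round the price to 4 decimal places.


Answer: Price = V(0,0) = 5.3917

Derivation:
dt = T/N = 0.375000
u = exp(sigma*sqrt(dt)) = 1.444009; d = 1/u = 0.692516
p = (exp((r-q)*dt) - d) / (u - d) = 0.435876
Discount per step: exp(-r*dt) = 0.980321
Stock lattice S(k, i) with i counting down-moves:
  k=0: S(0,0) = 21.7200
  k=1: S(1,0) = 31.3639; S(1,1) = 15.0415
  k=2: S(2,0) = 45.2897; S(2,1) = 21.7200; S(2,2) = 10.4165
  k=3: S(3,0) = 65.3988; S(3,1) = 31.3639; S(3,2) = 15.0415; S(3,3) = 7.2136
  k=4: S(4,0) = 94.4365; S(4,1) = 45.2897; S(4,2) = 21.7200; S(4,3) = 10.4165; S(4,4) = 4.9955
Terminal payoffs V(N, i) = max(K - S_T, 0):
  V(4,0) = 0.000000; V(4,1) = 0.000000; V(4,2) = 0.780000; V(4,3) = 12.083547; V(4,4) = 17.504489
Backward induction: V(k, i) = exp(-r*dt) * [p * V(k+1, i) + (1-p) * V(k+1, i+1)].
  V(3,0) = exp(-r*dt) * [p*0.000000 + (1-p)*0.000000] = 0.000000
  V(3,1) = exp(-r*dt) * [p*0.000000 + (1-p)*0.780000] = 0.431358
  V(3,2) = exp(-r*dt) * [p*0.780000 + (1-p)*12.083547] = 7.015772
  V(3,3) = exp(-r*dt) * [p*12.083547 + (1-p)*17.504489] = 14.843663
  V(2,0) = exp(-r*dt) * [p*0.000000 + (1-p)*0.431358] = 0.238551
  V(2,1) = exp(-r*dt) * [p*0.431358 + (1-p)*7.015772] = 4.064202
  V(2,2) = exp(-r*dt) * [p*7.015772 + (1-p)*14.843663] = 11.206715
  V(1,0) = exp(-r*dt) * [p*0.238551 + (1-p)*4.064202] = 2.349530
  V(1,1) = exp(-r*dt) * [p*4.064202 + (1-p)*11.206715] = 7.934198
  V(0,0) = exp(-r*dt) * [p*2.349530 + (1-p)*7.934198] = 5.391744


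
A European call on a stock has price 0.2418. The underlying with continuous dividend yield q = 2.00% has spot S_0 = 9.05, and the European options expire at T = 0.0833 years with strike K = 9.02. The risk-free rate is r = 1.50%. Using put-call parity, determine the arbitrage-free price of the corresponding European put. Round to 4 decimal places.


Answer: Put price = 0.2156

Derivation:
Put-call parity: C - P = S_0 * exp(-qT) - K * exp(-rT).
S_0 * exp(-qT) = 9.0500 * 0.99833539 = 9.03493525
K * exp(-rT) = 9.0200 * 0.99875128 = 9.00873655
P = C - S*exp(-qT) + K*exp(-rT)
P = 0.2418 - 9.03493525 + 9.00873655 = 0.2156


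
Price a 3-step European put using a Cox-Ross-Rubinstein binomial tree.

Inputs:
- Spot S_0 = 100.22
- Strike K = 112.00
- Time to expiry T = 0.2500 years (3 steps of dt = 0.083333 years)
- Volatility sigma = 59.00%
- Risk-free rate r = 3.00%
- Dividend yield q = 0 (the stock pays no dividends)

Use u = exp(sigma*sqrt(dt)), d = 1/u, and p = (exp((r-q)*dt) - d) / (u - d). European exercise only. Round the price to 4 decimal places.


Answer: Price = V(0,0) = 18.7828

Derivation:
dt = T/N = 0.083333
u = exp(sigma*sqrt(dt)) = 1.185682; d = 1/u = 0.843396
p = (exp((r-q)*dt) - d) / (u - d) = 0.464836
Discount per step: exp(-r*dt) = 0.997503
Stock lattice S(k, i) with i counting down-moves:
  k=0: S(0,0) = 100.2200
  k=1: S(1,0) = 118.8291; S(1,1) = 84.5252
  k=2: S(2,0) = 140.8935; S(2,1) = 100.2200; S(2,2) = 71.2882
  k=3: S(3,0) = 167.0549; S(3,1) = 118.8291; S(3,2) = 84.5252; S(3,3) = 60.1242
Terminal payoffs V(N, i) = max(K - S_T, 0):
  V(3,0) = 0.000000; V(3,1) = 0.000000; V(3,2) = 27.474823; V(3,3) = 51.875778
Backward induction: V(k, i) = exp(-r*dt) * [p * V(k+1, i) + (1-p) * V(k+1, i+1)].
  V(2,0) = exp(-r*dt) * [p*0.000000 + (1-p)*0.000000] = 0.000000
  V(2,1) = exp(-r*dt) * [p*0.000000 + (1-p)*27.474823] = 14.666823
  V(2,2) = exp(-r*dt) * [p*27.474823 + (1-p)*51.875778] = 40.432129
  V(1,0) = exp(-r*dt) * [p*0.000000 + (1-p)*14.666823] = 7.829557
  V(1,1) = exp(-r*dt) * [p*14.666823 + (1-p)*40.432129] = 28.384436
  V(0,0) = exp(-r*dt) * [p*7.829557 + (1-p)*28.384436] = 18.782772


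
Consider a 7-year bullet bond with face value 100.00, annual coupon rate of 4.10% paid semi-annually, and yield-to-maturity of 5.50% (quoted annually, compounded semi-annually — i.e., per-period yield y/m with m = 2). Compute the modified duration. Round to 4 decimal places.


Coupon per period c = face * coupon_rate / m = 2.050000
Periods per year m = 2; per-period yield y/m = 0.027500
Number of cashflows N = 14
Cashflows (t years, CF_t, discount factor 1/(1+y/m)^(m*t), PV):
  t = 0.5000: CF_t = 2.050000, DF = 0.973236, PV = 1.995134
  t = 1.0000: CF_t = 2.050000, DF = 0.947188, PV = 1.941736
  t = 1.5000: CF_t = 2.050000, DF = 0.921838, PV = 1.889767
  t = 2.0000: CF_t = 2.050000, DF = 0.897166, PV = 1.839190
  t = 2.5000: CF_t = 2.050000, DF = 0.873154, PV = 1.789966
  t = 3.0000: CF_t = 2.050000, DF = 0.849785, PV = 1.742059
  t = 3.5000: CF_t = 2.050000, DF = 0.827041, PV = 1.695435
  t = 4.0000: CF_t = 2.050000, DF = 0.804906, PV = 1.650058
  t = 4.5000: CF_t = 2.050000, DF = 0.783364, PV = 1.605896
  t = 5.0000: CF_t = 2.050000, DF = 0.762398, PV = 1.562916
  t = 5.5000: CF_t = 2.050000, DF = 0.741993, PV = 1.521086
  t = 6.0000: CF_t = 2.050000, DF = 0.722134, PV = 1.480376
  t = 6.5000: CF_t = 2.050000, DF = 0.702807, PV = 1.440755
  t = 7.0000: CF_t = 102.050000, DF = 0.683997, PV = 69.801922
Price P = sum_t PV_t = 91.956294
First compute Macaulay numerator sum_t t * PV_t:
  t * PV_t at t = 0.5000: 0.997567
  t * PV_t at t = 1.0000: 1.941736
  t * PV_t at t = 1.5000: 2.834651
  t * PV_t at t = 2.0000: 3.678380
  t * PV_t at t = 2.5000: 4.474914
  t * PV_t at t = 3.0000: 5.226177
  t * PV_t at t = 3.5000: 5.934021
  t * PV_t at t = 4.0000: 6.600232
  t * PV_t at t = 4.5000: 7.226531
  t * PV_t at t = 5.0000: 7.814579
  t * PV_t at t = 5.5000: 8.365972
  t * PV_t at t = 6.0000: 8.882253
  t * PV_t at t = 6.5000: 9.364906
  t * PV_t at t = 7.0000: 488.613454
Macaulay duration D = 561.955374 / 91.956294 = 6.111114
Modified duration = D / (1 + y/m) = 6.111114 / (1 + 0.027500) = 5.947556

Answer: Modified duration = 5.9476


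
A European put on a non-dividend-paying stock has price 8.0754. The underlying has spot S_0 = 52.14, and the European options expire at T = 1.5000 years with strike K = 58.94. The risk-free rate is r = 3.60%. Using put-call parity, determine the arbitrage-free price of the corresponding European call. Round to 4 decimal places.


Put-call parity: C - P = S_0 * exp(-qT) - K * exp(-rT).
S_0 * exp(-qT) = 52.1400 * 1.00000000 = 52.14000000
K * exp(-rT) = 58.9400 * 0.94743211 = 55.84164836
C = P + S*exp(-qT) - K*exp(-rT)
C = 8.0754 + 52.14000000 - 55.84164836 = 4.3738

Answer: Call price = 4.3738


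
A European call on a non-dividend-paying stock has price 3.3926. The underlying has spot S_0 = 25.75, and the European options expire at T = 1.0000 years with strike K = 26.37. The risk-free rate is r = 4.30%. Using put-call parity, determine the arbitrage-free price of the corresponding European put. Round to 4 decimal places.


Answer: Put price = 2.9027

Derivation:
Put-call parity: C - P = S_0 * exp(-qT) - K * exp(-rT).
S_0 * exp(-qT) = 25.7500 * 1.00000000 = 25.75000000
K * exp(-rT) = 26.3700 * 0.95791139 = 25.26012336
P = C - S*exp(-qT) + K*exp(-rT)
P = 3.3926 - 25.75000000 + 25.26012336 = 2.9027


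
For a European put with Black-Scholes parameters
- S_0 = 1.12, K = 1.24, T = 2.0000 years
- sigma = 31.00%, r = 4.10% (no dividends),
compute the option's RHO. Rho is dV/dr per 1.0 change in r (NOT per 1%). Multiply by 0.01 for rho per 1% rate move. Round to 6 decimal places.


d1 = 0.1740789819; d2 = -0.2643272225
phi(d1) = 0.3929431716; exp(-qT) = 1.0000000000; exp(-rT) = 0.9212719587
N(-d2) = 0.6042361073
Rho = -K*T*exp(-rT)*N(-d2) = -1.2400 * 2.0000 * 0.9212719587 * 0.6042361073 = -1.380531

Answer: Rho = -1.380531


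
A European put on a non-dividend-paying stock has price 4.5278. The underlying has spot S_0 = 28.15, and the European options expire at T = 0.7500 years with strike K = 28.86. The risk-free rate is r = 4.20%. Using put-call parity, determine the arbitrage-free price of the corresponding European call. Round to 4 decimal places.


Answer: Call price = 4.7127

Derivation:
Put-call parity: C - P = S_0 * exp(-qT) - K * exp(-rT).
S_0 * exp(-qT) = 28.1500 * 1.00000000 = 28.15000000
K * exp(-rT) = 28.8600 * 0.96899096 = 27.96507900
C = P + S*exp(-qT) - K*exp(-rT)
C = 4.5278 + 28.15000000 - 27.96507900 = 4.7127


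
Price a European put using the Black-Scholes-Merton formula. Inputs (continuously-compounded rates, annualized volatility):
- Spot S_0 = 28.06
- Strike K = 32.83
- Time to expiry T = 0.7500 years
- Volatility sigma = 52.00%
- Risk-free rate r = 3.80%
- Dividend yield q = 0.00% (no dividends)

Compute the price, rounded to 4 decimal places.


d1 = (ln(S/K) + (r - q + 0.5*sigma^2) * T) / (sigma * sqrt(T)) = -0.06017246
d2 = d1 - sigma * sqrt(T) = -0.51050567
exp(-rT) = 0.97190229; exp(-qT) = 1.00000000
P = K * exp(-rT) * N(-d2) - S_0 * exp(-qT) * N(-d1)
N(-d1) = 0.52399086; N(-d2) = 0.69515138
P = 32.8300 * 0.97190229 * 0.69515138 - 28.0600 * 1.00000000 * 0.52399086 = 7.4774

Answer: Price = 7.4774


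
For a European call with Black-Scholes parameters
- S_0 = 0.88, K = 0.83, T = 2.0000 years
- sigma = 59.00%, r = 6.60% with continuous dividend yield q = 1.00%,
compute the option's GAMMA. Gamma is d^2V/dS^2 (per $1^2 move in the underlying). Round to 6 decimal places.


d1 = 0.6215303296; d2 = -0.2128556722
phi(d1) = 0.3288713926; exp(-qT) = 0.9801986733; exp(-rT) = 0.8763409951
Gamma = exp(-qT) * phi(d1) / (S * sigma * sqrt(T)) = 0.9801986733 * 0.3288713926 / (0.8800 * 0.5900 * 1.4142135624) = 0.439026

Answer: Gamma = 0.439026


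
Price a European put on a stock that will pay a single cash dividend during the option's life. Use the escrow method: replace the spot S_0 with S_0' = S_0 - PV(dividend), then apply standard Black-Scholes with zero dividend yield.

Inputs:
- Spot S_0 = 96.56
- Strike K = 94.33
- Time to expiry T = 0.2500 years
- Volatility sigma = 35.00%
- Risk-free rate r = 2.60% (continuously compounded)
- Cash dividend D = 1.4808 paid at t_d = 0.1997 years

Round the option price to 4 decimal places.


PV(D) = D * exp(-r * t_d) = 1.4808 * 0.99482126 = 1.47313132
S_0' = S_0 - PV(D) = 96.5600 - 1.47313132 = 95.08686868
d1 = (ln(S_0'/K) + (r + sigma^2/2)*T) / (sigma*sqrt(T)) = 0.17030919
d2 = d1 - sigma*sqrt(T) = -0.00469081
exp(-rT) = 0.99352108
N(-d1) = 0.43238349; N(-d2) = 0.50187136
P = K * exp(-rT) * N(-d2) - S_0' * N(-d1) = 94.3300 * 0.99352108 * 0.50187136 - 95.08686868 * 0.43238349 = 5.9208

Answer: Price = 5.9208


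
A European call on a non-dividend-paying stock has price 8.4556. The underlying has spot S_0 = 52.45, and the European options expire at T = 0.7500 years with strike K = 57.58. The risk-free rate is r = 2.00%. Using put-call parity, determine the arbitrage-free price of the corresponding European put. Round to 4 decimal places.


Put-call parity: C - P = S_0 * exp(-qT) - K * exp(-rT).
S_0 * exp(-qT) = 52.4500 * 1.00000000 = 52.45000000
K * exp(-rT) = 57.5800 * 0.98511194 = 56.72274548
P = C - S*exp(-qT) + K*exp(-rT)
P = 8.4556 - 52.45000000 + 56.72274548 = 12.7283

Answer: Put price = 12.7283


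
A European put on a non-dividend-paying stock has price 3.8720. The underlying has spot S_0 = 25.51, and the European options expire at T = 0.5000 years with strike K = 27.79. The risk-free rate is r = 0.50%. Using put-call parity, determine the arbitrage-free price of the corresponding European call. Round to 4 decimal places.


Put-call parity: C - P = S_0 * exp(-qT) - K * exp(-rT).
S_0 * exp(-qT) = 25.5100 * 1.00000000 = 25.51000000
K * exp(-rT) = 27.7900 * 0.99750312 = 27.72061177
C = P + S*exp(-qT) - K*exp(-rT)
C = 3.8720 + 25.51000000 - 27.72061177 = 1.6614

Answer: Call price = 1.6614


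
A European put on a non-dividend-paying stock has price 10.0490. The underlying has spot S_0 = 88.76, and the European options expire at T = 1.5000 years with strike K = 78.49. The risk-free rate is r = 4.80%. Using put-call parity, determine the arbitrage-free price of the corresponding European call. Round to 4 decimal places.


Answer: Call price = 25.7716

Derivation:
Put-call parity: C - P = S_0 * exp(-qT) - K * exp(-rT).
S_0 * exp(-qT) = 88.7600 * 1.00000000 = 88.76000000
K * exp(-rT) = 78.4900 * 0.93053090 = 73.03737001
C = P + S*exp(-qT) - K*exp(-rT)
C = 10.0490 + 88.76000000 - 73.03737001 = 25.7716


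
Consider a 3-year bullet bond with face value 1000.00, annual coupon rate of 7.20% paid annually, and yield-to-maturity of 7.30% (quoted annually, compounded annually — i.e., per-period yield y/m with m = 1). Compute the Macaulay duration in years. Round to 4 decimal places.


Coupon per period c = face * coupon_rate / m = 72.000000
Periods per year m = 1; per-period yield y/m = 0.073000
Number of cashflows N = 3
Cashflows (t years, CF_t, discount factor 1/(1+y/m)^(m*t), PV):
  t = 1.0000: CF_t = 72.000000, DF = 0.931966, PV = 67.101584
  t = 2.0000: CF_t = 72.000000, DF = 0.868561, PV = 62.536425
  t = 3.0000: CF_t = 1072.000000, DF = 0.809470, PV = 867.751992
Price P = sum_t PV_t = 997.390002
Macaulay numerator sum_t t * PV_t:
  t * PV_t at t = 1.0000: 67.101584
  t * PV_t at t = 2.0000: 125.072851
  t * PV_t at t = 3.0000: 2603.255977
Macaulay duration D = (sum_t t * PV_t) / P = 2795.430412 / 997.390002 = 2.802746

Answer: Macaulay duration = 2.8027 years


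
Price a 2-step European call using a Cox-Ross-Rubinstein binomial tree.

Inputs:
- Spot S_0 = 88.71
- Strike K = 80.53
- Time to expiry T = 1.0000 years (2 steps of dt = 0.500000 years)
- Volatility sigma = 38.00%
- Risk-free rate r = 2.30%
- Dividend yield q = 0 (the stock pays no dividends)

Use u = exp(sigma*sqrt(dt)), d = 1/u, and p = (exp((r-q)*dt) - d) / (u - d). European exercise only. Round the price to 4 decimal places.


Answer: Price = V(0,0) = 18.3573

Derivation:
dt = T/N = 0.500000
u = exp(sigma*sqrt(dt)) = 1.308263; d = 1/u = 0.764372
p = (exp((r-q)*dt) - d) / (u - d) = 0.454492
Discount per step: exp(-r*dt) = 0.988566
Stock lattice S(k, i) with i counting down-moves:
  k=0: S(0,0) = 88.7100
  k=1: S(1,0) = 116.0560; S(1,1) = 67.8074
  k=2: S(2,0) = 151.8319; S(2,1) = 88.7100; S(2,2) = 51.8301
Terminal payoffs V(N, i) = max(S_T - K, 0):
  V(2,0) = 71.301868; V(2,1) = 8.180000; V(2,2) = 0.000000
Backward induction: V(k, i) = exp(-r*dt) * [p * V(k+1, i) + (1-p) * V(k+1, i+1)].
  V(1,0) = exp(-r*dt) * [p*71.301868 + (1-p)*8.180000] = 36.446833
  V(1,1) = exp(-r*dt) * [p*8.180000 + (1-p)*0.000000] = 3.675236
  V(0,0) = exp(-r*dt) * [p*36.446833 + (1-p)*3.675236] = 18.357340
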